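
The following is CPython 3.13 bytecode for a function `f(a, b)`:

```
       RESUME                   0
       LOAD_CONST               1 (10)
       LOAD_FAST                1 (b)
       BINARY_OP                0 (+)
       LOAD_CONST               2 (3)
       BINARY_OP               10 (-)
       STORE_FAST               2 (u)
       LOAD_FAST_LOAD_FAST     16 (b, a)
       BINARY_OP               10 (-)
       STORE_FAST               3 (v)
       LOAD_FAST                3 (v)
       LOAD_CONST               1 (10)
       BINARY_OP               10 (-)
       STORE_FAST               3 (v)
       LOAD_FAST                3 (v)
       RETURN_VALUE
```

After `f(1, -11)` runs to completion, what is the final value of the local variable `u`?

LOAD_CONST → push 10. Stack: [10]
LOAD_FAST b → push -11. Stack: [10, -11]
BINARY_OP + → 10 + -11 = -1. Stack: [-1]
LOAD_CONST → push 3. Stack: [-1, 3]
BINARY_OP - → -1 - 3 = -4. Stack: [-4]
STORE_FAST u → u=-4. Stack: []
LOAD_FAST_LOAD_FAST b,a → push -11,1. Stack: [-11, 1]
BINARY_OP - → -11 - 1 = -12. Stack: [-12]
STORE_FAST v → v=-12. Stack: []
LOAD_FAST v → push -12. Stack: [-12]
LOAD_CONST → push 10. Stack: [-12, 10]
BINARY_OP - → -12 - 10 = -22. Stack: [-22]
STORE_FAST v → v=-22. Stack: []
LOAD_FAST v → push -22. Stack: [-22]
RETURN_VALUE → return -22.

-4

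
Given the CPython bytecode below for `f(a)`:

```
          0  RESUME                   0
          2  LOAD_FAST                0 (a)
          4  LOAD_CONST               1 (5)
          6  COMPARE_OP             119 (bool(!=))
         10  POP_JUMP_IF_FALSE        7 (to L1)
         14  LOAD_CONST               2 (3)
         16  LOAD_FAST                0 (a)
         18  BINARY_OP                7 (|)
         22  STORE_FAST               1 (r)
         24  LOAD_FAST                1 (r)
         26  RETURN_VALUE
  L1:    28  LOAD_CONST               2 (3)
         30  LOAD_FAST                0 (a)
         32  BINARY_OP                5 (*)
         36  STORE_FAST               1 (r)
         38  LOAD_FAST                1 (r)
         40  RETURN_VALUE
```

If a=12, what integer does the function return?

15

LOAD_FAST a → push 12. Stack: [12]
LOAD_CONST → push 5. Stack: [12, 5]
COMPARE_OP bool(!=) → 12 vs 5 = True. Stack: [True]
POP_JUMP_IF_FALSE → pop True; no jump. Stack: []
LOAD_CONST → push 3. Stack: [3]
LOAD_FAST a → push 12. Stack: [3, 12]
BINARY_OP | → 3 | 12 = 15. Stack: [15]
STORE_FAST r → r=15. Stack: []
LOAD_FAST r → push 15. Stack: [15]
RETURN_VALUE → return 15.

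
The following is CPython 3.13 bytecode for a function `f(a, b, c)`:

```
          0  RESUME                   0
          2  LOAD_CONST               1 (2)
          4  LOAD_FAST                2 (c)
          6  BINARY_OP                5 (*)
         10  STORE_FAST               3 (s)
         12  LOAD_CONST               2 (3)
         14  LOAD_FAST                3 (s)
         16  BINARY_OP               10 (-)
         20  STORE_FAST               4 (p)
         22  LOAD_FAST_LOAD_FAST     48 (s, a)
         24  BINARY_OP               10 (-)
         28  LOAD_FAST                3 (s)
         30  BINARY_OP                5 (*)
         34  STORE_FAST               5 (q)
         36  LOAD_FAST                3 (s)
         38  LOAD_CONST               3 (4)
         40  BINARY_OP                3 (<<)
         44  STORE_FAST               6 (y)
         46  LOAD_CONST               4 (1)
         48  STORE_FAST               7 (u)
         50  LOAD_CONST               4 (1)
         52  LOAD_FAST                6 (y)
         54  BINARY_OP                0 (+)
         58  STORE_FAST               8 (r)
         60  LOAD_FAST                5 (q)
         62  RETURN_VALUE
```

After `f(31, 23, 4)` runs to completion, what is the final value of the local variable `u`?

1

LOAD_CONST → push 2. Stack: [2]
LOAD_FAST c → push 4. Stack: [2, 4]
BINARY_OP * → 2 * 4 = 8. Stack: [8]
STORE_FAST s → s=8. Stack: []
LOAD_CONST → push 3. Stack: [3]
LOAD_FAST s → push 8. Stack: [3, 8]
BINARY_OP - → 3 - 8 = -5. Stack: [-5]
STORE_FAST p → p=-5. Stack: []
LOAD_FAST_LOAD_FAST s,a → push 8,31. Stack: [8, 31]
BINARY_OP - → 8 - 31 = -23. Stack: [-23]
LOAD_FAST s → push 8. Stack: [-23, 8]
BINARY_OP * → -23 * 8 = -184. Stack: [-184]
STORE_FAST q → q=-184. Stack: []
LOAD_FAST s → push 8. Stack: [8]
LOAD_CONST → push 4. Stack: [8, 4]
BINARY_OP << → 8 << 4 = 128. Stack: [128]
STORE_FAST y → y=128. Stack: []
LOAD_CONST → push 1. Stack: [1]
STORE_FAST u → u=1. Stack: []
LOAD_CONST → push 1. Stack: [1]
LOAD_FAST y → push 128. Stack: [1, 128]
BINARY_OP + → 1 + 128 = 129. Stack: [129]
STORE_FAST r → r=129. Stack: []
LOAD_FAST q → push -184. Stack: [-184]
RETURN_VALUE → return -184.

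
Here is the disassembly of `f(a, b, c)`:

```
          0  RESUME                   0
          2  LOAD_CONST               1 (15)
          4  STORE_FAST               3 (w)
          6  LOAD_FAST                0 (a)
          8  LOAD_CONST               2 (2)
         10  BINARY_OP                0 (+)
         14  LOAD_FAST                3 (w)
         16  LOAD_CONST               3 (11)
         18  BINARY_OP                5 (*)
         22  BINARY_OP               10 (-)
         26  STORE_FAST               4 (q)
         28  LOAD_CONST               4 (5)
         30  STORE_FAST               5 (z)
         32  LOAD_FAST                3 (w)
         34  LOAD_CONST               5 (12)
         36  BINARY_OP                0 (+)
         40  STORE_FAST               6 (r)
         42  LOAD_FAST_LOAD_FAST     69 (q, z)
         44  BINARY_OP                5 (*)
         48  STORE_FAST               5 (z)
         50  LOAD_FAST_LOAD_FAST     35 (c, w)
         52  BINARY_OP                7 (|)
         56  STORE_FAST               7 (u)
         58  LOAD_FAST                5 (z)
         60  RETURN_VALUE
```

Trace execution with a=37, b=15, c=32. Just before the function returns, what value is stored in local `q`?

LOAD_CONST → push 15. Stack: [15]
STORE_FAST w → w=15. Stack: []
LOAD_FAST a → push 37. Stack: [37]
LOAD_CONST → push 2. Stack: [37, 2]
BINARY_OP + → 37 + 2 = 39. Stack: [39]
LOAD_FAST w → push 15. Stack: [39, 15]
LOAD_CONST → push 11. Stack: [39, 15, 11]
BINARY_OP * → 15 * 11 = 165. Stack: [39, 165]
BINARY_OP - → 39 - 165 = -126. Stack: [-126]
STORE_FAST q → q=-126. Stack: []
LOAD_CONST → push 5. Stack: [5]
STORE_FAST z → z=5. Stack: []
LOAD_FAST w → push 15. Stack: [15]
LOAD_CONST → push 12. Stack: [15, 12]
BINARY_OP + → 15 + 12 = 27. Stack: [27]
STORE_FAST r → r=27. Stack: []
LOAD_FAST_LOAD_FAST q,z → push -126,5. Stack: [-126, 5]
BINARY_OP * → -126 * 5 = -630. Stack: [-630]
STORE_FAST z → z=-630. Stack: []
LOAD_FAST_LOAD_FAST c,w → push 32,15. Stack: [32, 15]
BINARY_OP | → 32 | 15 = 47. Stack: [47]
STORE_FAST u → u=47. Stack: []
LOAD_FAST z → push -630. Stack: [-630]
RETURN_VALUE → return -630.

-126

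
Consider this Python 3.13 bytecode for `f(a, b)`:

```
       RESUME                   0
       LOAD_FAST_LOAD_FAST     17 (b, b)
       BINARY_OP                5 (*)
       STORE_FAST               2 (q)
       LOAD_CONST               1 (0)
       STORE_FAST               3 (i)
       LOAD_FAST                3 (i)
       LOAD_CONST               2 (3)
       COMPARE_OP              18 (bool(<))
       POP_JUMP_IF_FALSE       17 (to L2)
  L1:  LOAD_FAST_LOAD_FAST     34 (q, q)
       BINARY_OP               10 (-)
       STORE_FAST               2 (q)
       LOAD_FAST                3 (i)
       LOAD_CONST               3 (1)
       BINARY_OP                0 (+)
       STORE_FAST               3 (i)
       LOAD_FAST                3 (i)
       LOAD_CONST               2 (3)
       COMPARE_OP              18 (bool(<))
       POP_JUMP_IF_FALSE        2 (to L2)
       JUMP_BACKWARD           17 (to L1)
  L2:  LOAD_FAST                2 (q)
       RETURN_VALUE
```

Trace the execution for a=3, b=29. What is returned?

0

LOAD_FAST_LOAD_FAST b,b → push 29,29. Stack: [29, 29]
BINARY_OP * → 29 * 29 = 841. Stack: [841]
STORE_FAST q → q=841. Stack: []
LOAD_CONST → push 0. Stack: [0]
STORE_FAST i → i=0. Stack: []
LOAD_FAST i → push 0. Stack: [0]
LOAD_CONST → push 3. Stack: [0, 3]
COMPARE_OP bool(<) → 0 vs 3 = True. Stack: [True]
POP_JUMP_IF_FALSE → pop True; no jump. Stack: []
LOAD_FAST_LOAD_FAST q,q → push 841,841. Stack: [841, 841]
BINARY_OP - → 841 - 841 = 0. Stack: [0]
STORE_FAST q → q=0. Stack: []
LOAD_FAST i → push 0. Stack: [0]
LOAD_CONST → push 1. Stack: [0, 1]
BINARY_OP + → 0 + 1 = 1. Stack: [1]
STORE_FAST i → i=1. Stack: []
LOAD_FAST i → push 1. Stack: [1]
LOAD_CONST → push 3. Stack: [1, 3]
COMPARE_OP bool(<) → 1 vs 3 = True. Stack: [True]
POP_JUMP_IF_FALSE → pop True; no jump. Stack: []
LOAD_FAST_LOAD_FAST q,q → push 0,0. Stack: [0, 0]
BINARY_OP - → 0 - 0 = 0. Stack: [0]
STORE_FAST q → q=0. Stack: []
LOAD_FAST i → push 1. Stack: [1]
LOAD_CONST → push 1. Stack: [1, 1]
BINARY_OP + → 1 + 1 = 2. Stack: [2]
STORE_FAST i → i=2. Stack: []
LOAD_FAST i → push 2. Stack: [2]
LOAD_CONST → push 3. Stack: [2, 3]
COMPARE_OP bool(<) → 2 vs 3 = True. Stack: [True]
POP_JUMP_IF_FALSE → pop True; no jump. Stack: []
LOAD_FAST_LOAD_FAST q,q → push 0,0. Stack: [0, 0]
BINARY_OP - → 0 - 0 = 0. Stack: [0]
STORE_FAST q → q=0. Stack: []
LOAD_FAST i → push 2. Stack: [2]
LOAD_CONST → push 1. Stack: [2, 1]
BINARY_OP + → 2 + 1 = 3. Stack: [3]
STORE_FAST i → i=3. Stack: []
LOAD_FAST i → push 3. Stack: [3]
LOAD_CONST → push 3. Stack: [3, 3]
COMPARE_OP bool(<) → 3 vs 3 = False. Stack: [False]
POP_JUMP_IF_FALSE → pop False; jump. Stack: []
LOAD_FAST q → push 0. Stack: [0]
RETURN_VALUE → return 0.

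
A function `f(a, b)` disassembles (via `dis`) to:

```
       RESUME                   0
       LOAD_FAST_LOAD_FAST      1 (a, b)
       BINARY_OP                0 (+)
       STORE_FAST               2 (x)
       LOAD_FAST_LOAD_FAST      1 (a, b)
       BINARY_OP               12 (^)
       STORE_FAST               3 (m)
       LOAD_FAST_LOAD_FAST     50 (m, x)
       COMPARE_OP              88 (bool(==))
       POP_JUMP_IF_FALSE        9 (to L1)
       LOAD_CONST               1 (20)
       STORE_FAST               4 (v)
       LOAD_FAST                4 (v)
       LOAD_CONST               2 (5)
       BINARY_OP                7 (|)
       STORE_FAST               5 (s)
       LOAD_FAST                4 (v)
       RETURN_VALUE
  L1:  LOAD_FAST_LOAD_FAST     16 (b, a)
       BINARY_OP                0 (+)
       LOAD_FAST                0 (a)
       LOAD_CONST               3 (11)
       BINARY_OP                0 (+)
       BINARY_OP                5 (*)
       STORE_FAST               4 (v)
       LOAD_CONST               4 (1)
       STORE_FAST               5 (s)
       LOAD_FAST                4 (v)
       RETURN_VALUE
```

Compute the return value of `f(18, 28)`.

1334

LOAD_FAST_LOAD_FAST a,b → push 18,28. Stack: [18, 28]
BINARY_OP + → 18 + 28 = 46. Stack: [46]
STORE_FAST x → x=46. Stack: []
LOAD_FAST_LOAD_FAST a,b → push 18,28. Stack: [18, 28]
BINARY_OP ^ → 18 ^ 28 = 14. Stack: [14]
STORE_FAST m → m=14. Stack: []
LOAD_FAST_LOAD_FAST m,x → push 14,46. Stack: [14, 46]
COMPARE_OP bool(==) → 14 vs 46 = False. Stack: [False]
POP_JUMP_IF_FALSE → pop False; jump. Stack: []
LOAD_FAST_LOAD_FAST b,a → push 28,18. Stack: [28, 18]
BINARY_OP + → 28 + 18 = 46. Stack: [46]
LOAD_FAST a → push 18. Stack: [46, 18]
LOAD_CONST → push 11. Stack: [46, 18, 11]
BINARY_OP + → 18 + 11 = 29. Stack: [46, 29]
BINARY_OP * → 46 * 29 = 1334. Stack: [1334]
STORE_FAST v → v=1334. Stack: []
LOAD_CONST → push 1. Stack: [1]
STORE_FAST s → s=1. Stack: []
LOAD_FAST v → push 1334. Stack: [1334]
RETURN_VALUE → return 1334.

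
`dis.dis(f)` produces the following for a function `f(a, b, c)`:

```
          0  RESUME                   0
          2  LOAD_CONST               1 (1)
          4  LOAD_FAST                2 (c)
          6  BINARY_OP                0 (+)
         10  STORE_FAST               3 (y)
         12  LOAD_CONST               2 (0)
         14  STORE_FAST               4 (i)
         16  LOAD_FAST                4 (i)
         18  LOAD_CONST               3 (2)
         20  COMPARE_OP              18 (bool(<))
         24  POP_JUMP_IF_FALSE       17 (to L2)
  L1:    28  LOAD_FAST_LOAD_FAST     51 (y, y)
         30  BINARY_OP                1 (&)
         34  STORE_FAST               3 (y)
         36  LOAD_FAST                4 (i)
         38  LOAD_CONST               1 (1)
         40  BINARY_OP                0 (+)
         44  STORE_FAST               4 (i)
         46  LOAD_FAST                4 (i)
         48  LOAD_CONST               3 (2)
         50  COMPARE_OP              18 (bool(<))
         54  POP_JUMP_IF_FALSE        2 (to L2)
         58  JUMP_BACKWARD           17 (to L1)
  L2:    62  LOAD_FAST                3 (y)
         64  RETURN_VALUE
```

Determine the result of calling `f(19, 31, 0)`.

LOAD_CONST → push 1. Stack: [1]
LOAD_FAST c → push 0. Stack: [1, 0]
BINARY_OP + → 1 + 0 = 1. Stack: [1]
STORE_FAST y → y=1. Stack: []
LOAD_CONST → push 0. Stack: [0]
STORE_FAST i → i=0. Stack: []
LOAD_FAST i → push 0. Stack: [0]
LOAD_CONST → push 2. Stack: [0, 2]
COMPARE_OP bool(<) → 0 vs 2 = True. Stack: [True]
POP_JUMP_IF_FALSE → pop True; no jump. Stack: []
LOAD_FAST_LOAD_FAST y,y → push 1,1. Stack: [1, 1]
BINARY_OP & → 1 & 1 = 1. Stack: [1]
STORE_FAST y → y=1. Stack: []
LOAD_FAST i → push 0. Stack: [0]
LOAD_CONST → push 1. Stack: [0, 1]
BINARY_OP + → 0 + 1 = 1. Stack: [1]
STORE_FAST i → i=1. Stack: []
LOAD_FAST i → push 1. Stack: [1]
LOAD_CONST → push 2. Stack: [1, 2]
COMPARE_OP bool(<) → 1 vs 2 = True. Stack: [True]
POP_JUMP_IF_FALSE → pop True; no jump. Stack: []
LOAD_FAST_LOAD_FAST y,y → push 1,1. Stack: [1, 1]
BINARY_OP & → 1 & 1 = 1. Stack: [1]
STORE_FAST y → y=1. Stack: []
LOAD_FAST i → push 1. Stack: [1]
LOAD_CONST → push 1. Stack: [1, 1]
BINARY_OP + → 1 + 1 = 2. Stack: [2]
STORE_FAST i → i=2. Stack: []
LOAD_FAST i → push 2. Stack: [2]
LOAD_CONST → push 2. Stack: [2, 2]
COMPARE_OP bool(<) → 2 vs 2 = False. Stack: [False]
POP_JUMP_IF_FALSE → pop False; jump. Stack: []
LOAD_FAST y → push 1. Stack: [1]
RETURN_VALUE → return 1.

1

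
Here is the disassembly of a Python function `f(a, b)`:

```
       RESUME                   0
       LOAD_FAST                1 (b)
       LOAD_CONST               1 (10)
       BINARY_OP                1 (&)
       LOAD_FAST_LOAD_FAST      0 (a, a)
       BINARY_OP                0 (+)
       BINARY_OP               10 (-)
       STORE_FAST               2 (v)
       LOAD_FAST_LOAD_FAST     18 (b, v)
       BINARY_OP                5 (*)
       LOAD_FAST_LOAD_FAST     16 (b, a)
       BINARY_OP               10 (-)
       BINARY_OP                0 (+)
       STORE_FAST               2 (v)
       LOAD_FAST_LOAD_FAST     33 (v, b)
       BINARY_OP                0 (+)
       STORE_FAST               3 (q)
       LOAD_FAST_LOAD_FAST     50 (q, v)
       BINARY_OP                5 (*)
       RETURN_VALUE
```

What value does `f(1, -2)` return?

399

LOAD_FAST b → push -2. Stack: [-2]
LOAD_CONST → push 10. Stack: [-2, 10]
BINARY_OP & → -2 & 10 = 10. Stack: [10]
LOAD_FAST_LOAD_FAST a,a → push 1,1. Stack: [10, 1, 1]
BINARY_OP + → 1 + 1 = 2. Stack: [10, 2]
BINARY_OP - → 10 - 2 = 8. Stack: [8]
STORE_FAST v → v=8. Stack: []
LOAD_FAST_LOAD_FAST b,v → push -2,8. Stack: [-2, 8]
BINARY_OP * → -2 * 8 = -16. Stack: [-16]
LOAD_FAST_LOAD_FAST b,a → push -2,1. Stack: [-16, -2, 1]
BINARY_OP - → -2 - 1 = -3. Stack: [-16, -3]
BINARY_OP + → -16 + -3 = -19. Stack: [-19]
STORE_FAST v → v=-19. Stack: []
LOAD_FAST_LOAD_FAST v,b → push -19,-2. Stack: [-19, -2]
BINARY_OP + → -19 + -2 = -21. Stack: [-21]
STORE_FAST q → q=-21. Stack: []
LOAD_FAST_LOAD_FAST q,v → push -21,-19. Stack: [-21, -19]
BINARY_OP * → -21 * -19 = 399. Stack: [399]
RETURN_VALUE → return 399.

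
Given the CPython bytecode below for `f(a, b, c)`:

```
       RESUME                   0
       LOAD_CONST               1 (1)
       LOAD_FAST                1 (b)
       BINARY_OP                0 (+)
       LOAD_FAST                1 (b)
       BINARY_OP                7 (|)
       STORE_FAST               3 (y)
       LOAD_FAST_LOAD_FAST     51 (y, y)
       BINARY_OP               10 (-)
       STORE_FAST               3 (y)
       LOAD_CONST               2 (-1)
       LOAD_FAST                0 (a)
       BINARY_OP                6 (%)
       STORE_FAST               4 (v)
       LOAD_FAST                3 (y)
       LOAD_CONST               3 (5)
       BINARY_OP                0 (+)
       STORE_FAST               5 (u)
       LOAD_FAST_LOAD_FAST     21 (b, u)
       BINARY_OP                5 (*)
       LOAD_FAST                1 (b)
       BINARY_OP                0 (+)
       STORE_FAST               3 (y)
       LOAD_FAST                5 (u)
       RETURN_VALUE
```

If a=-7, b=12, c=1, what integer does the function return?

5

LOAD_CONST → push 1. Stack: [1]
LOAD_FAST b → push 12. Stack: [1, 12]
BINARY_OP + → 1 + 12 = 13. Stack: [13]
LOAD_FAST b → push 12. Stack: [13, 12]
BINARY_OP | → 13 | 12 = 13. Stack: [13]
STORE_FAST y → y=13. Stack: []
LOAD_FAST_LOAD_FAST y,y → push 13,13. Stack: [13, 13]
BINARY_OP - → 13 - 13 = 0. Stack: [0]
STORE_FAST y → y=0. Stack: []
LOAD_CONST → push -1. Stack: [-1]
LOAD_FAST a → push -7. Stack: [-1, -7]
BINARY_OP % → -1 % -7 = -1. Stack: [-1]
STORE_FAST v → v=-1. Stack: []
LOAD_FAST y → push 0. Stack: [0]
LOAD_CONST → push 5. Stack: [0, 5]
BINARY_OP + → 0 + 5 = 5. Stack: [5]
STORE_FAST u → u=5. Stack: []
LOAD_FAST_LOAD_FAST b,u → push 12,5. Stack: [12, 5]
BINARY_OP * → 12 * 5 = 60. Stack: [60]
LOAD_FAST b → push 12. Stack: [60, 12]
BINARY_OP + → 60 + 12 = 72. Stack: [72]
STORE_FAST y → y=72. Stack: []
LOAD_FAST u → push 5. Stack: [5]
RETURN_VALUE → return 5.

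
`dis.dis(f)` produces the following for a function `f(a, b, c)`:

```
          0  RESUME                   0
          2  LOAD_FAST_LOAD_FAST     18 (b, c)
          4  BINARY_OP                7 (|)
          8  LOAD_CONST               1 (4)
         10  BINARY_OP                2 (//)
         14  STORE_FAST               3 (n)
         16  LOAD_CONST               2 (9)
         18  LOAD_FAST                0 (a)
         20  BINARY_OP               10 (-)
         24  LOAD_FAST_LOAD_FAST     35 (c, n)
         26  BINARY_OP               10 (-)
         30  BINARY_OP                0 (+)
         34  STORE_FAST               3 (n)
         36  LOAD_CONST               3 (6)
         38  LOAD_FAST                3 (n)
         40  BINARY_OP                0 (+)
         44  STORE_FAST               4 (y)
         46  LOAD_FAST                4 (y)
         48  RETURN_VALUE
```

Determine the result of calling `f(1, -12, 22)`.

LOAD_FAST_LOAD_FAST b,c → push -12,22. Stack: [-12, 22]
BINARY_OP | → -12 | 22 = -10. Stack: [-10]
LOAD_CONST → push 4. Stack: [-10, 4]
BINARY_OP // → -10 // 4 = -3. Stack: [-3]
STORE_FAST n → n=-3. Stack: []
LOAD_CONST → push 9. Stack: [9]
LOAD_FAST a → push 1. Stack: [9, 1]
BINARY_OP - → 9 - 1 = 8. Stack: [8]
LOAD_FAST_LOAD_FAST c,n → push 22,-3. Stack: [8, 22, -3]
BINARY_OP - → 22 - -3 = 25. Stack: [8, 25]
BINARY_OP + → 8 + 25 = 33. Stack: [33]
STORE_FAST n → n=33. Stack: []
LOAD_CONST → push 6. Stack: [6]
LOAD_FAST n → push 33. Stack: [6, 33]
BINARY_OP + → 6 + 33 = 39. Stack: [39]
STORE_FAST y → y=39. Stack: []
LOAD_FAST y → push 39. Stack: [39]
RETURN_VALUE → return 39.

39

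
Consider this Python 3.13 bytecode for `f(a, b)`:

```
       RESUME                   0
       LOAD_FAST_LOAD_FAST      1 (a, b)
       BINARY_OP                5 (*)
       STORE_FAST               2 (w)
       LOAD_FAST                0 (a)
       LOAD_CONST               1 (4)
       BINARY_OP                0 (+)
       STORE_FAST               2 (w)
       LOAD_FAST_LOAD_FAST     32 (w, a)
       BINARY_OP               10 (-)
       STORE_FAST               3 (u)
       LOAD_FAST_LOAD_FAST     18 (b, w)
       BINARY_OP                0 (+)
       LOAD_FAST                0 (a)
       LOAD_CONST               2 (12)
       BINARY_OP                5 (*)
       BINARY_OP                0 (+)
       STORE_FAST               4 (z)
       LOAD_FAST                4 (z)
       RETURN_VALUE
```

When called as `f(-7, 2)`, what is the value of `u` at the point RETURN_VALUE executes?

LOAD_FAST_LOAD_FAST a,b → push -7,2. Stack: [-7, 2]
BINARY_OP * → -7 * 2 = -14. Stack: [-14]
STORE_FAST w → w=-14. Stack: []
LOAD_FAST a → push -7. Stack: [-7]
LOAD_CONST → push 4. Stack: [-7, 4]
BINARY_OP + → -7 + 4 = -3. Stack: [-3]
STORE_FAST w → w=-3. Stack: []
LOAD_FAST_LOAD_FAST w,a → push -3,-7. Stack: [-3, -7]
BINARY_OP - → -3 - -7 = 4. Stack: [4]
STORE_FAST u → u=4. Stack: []
LOAD_FAST_LOAD_FAST b,w → push 2,-3. Stack: [2, -3]
BINARY_OP + → 2 + -3 = -1. Stack: [-1]
LOAD_FAST a → push -7. Stack: [-1, -7]
LOAD_CONST → push 12. Stack: [-1, -7, 12]
BINARY_OP * → -7 * 12 = -84. Stack: [-1, -84]
BINARY_OP + → -1 + -84 = -85. Stack: [-85]
STORE_FAST z → z=-85. Stack: []
LOAD_FAST z → push -85. Stack: [-85]
RETURN_VALUE → return -85.

4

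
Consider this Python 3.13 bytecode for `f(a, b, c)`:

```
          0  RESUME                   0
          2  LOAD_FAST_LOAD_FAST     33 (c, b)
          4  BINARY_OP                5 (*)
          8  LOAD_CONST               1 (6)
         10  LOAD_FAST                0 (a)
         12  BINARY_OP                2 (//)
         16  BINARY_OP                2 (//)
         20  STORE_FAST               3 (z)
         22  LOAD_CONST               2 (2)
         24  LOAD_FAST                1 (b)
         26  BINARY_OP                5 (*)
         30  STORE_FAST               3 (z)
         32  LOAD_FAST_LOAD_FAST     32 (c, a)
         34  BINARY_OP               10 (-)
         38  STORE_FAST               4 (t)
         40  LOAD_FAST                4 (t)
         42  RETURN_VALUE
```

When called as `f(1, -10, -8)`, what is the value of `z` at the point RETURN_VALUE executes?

-20

LOAD_FAST_LOAD_FAST c,b → push -8,-10. Stack: [-8, -10]
BINARY_OP * → -8 * -10 = 80. Stack: [80]
LOAD_CONST → push 6. Stack: [80, 6]
LOAD_FAST a → push 1. Stack: [80, 6, 1]
BINARY_OP // → 6 // 1 = 6. Stack: [80, 6]
BINARY_OP // → 80 // 6 = 13. Stack: [13]
STORE_FAST z → z=13. Stack: []
LOAD_CONST → push 2. Stack: [2]
LOAD_FAST b → push -10. Stack: [2, -10]
BINARY_OP * → 2 * -10 = -20. Stack: [-20]
STORE_FAST z → z=-20. Stack: []
LOAD_FAST_LOAD_FAST c,a → push -8,1. Stack: [-8, 1]
BINARY_OP - → -8 - 1 = -9. Stack: [-9]
STORE_FAST t → t=-9. Stack: []
LOAD_FAST t → push -9. Stack: [-9]
RETURN_VALUE → return -9.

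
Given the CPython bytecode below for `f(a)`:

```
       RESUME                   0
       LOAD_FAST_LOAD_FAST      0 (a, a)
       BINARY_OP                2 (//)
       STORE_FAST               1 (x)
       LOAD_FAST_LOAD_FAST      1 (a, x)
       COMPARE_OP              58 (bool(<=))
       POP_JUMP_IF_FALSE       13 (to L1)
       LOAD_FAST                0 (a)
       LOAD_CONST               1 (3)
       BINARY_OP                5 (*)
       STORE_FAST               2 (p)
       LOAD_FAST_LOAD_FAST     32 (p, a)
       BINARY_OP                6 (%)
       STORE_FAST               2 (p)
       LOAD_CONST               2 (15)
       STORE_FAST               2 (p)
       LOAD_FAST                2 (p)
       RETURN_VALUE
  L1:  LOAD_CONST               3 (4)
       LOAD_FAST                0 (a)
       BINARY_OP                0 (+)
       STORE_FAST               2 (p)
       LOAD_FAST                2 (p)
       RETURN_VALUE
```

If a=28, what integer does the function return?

32

LOAD_FAST_LOAD_FAST a,a → push 28,28. Stack: [28, 28]
BINARY_OP // → 28 // 28 = 1. Stack: [1]
STORE_FAST x → x=1. Stack: []
LOAD_FAST_LOAD_FAST a,x → push 28,1. Stack: [28, 1]
COMPARE_OP bool(<=) → 28 vs 1 = False. Stack: [False]
POP_JUMP_IF_FALSE → pop False; jump. Stack: []
LOAD_CONST → push 4. Stack: [4]
LOAD_FAST a → push 28. Stack: [4, 28]
BINARY_OP + → 4 + 28 = 32. Stack: [32]
STORE_FAST p → p=32. Stack: []
LOAD_FAST p → push 32. Stack: [32]
RETURN_VALUE → return 32.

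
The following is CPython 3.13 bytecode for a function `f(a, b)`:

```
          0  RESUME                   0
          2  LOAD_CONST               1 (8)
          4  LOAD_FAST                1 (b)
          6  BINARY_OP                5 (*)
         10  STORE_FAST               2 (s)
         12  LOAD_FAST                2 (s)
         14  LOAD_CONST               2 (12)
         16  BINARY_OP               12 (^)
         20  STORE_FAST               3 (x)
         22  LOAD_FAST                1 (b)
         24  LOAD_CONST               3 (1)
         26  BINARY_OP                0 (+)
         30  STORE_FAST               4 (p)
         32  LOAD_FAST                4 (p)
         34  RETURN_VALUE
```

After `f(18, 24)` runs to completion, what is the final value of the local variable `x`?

LOAD_CONST → push 8. Stack: [8]
LOAD_FAST b → push 24. Stack: [8, 24]
BINARY_OP * → 8 * 24 = 192. Stack: [192]
STORE_FAST s → s=192. Stack: []
LOAD_FAST s → push 192. Stack: [192]
LOAD_CONST → push 12. Stack: [192, 12]
BINARY_OP ^ → 192 ^ 12 = 204. Stack: [204]
STORE_FAST x → x=204. Stack: []
LOAD_FAST b → push 24. Stack: [24]
LOAD_CONST → push 1. Stack: [24, 1]
BINARY_OP + → 24 + 1 = 25. Stack: [25]
STORE_FAST p → p=25. Stack: []
LOAD_FAST p → push 25. Stack: [25]
RETURN_VALUE → return 25.

204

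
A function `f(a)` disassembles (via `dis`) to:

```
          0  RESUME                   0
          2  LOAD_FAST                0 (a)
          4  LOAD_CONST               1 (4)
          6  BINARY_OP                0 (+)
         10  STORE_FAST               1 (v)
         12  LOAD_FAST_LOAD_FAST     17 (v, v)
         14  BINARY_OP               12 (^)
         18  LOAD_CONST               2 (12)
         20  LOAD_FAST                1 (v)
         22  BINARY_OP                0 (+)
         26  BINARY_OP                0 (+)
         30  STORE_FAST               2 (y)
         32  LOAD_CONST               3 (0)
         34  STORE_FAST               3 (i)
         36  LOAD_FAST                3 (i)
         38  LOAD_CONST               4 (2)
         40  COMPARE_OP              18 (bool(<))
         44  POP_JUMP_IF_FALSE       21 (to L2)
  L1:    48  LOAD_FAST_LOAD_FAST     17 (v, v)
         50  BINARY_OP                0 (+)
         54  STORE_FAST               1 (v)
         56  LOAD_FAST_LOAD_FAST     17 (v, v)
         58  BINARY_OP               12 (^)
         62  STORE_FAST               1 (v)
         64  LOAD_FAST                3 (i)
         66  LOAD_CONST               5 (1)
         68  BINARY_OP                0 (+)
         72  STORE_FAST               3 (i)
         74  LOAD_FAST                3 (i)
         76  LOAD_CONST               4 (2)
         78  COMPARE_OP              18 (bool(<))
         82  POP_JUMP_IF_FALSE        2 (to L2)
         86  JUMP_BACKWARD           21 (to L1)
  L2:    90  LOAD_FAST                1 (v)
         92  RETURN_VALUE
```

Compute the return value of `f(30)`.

0

LOAD_FAST a → push 30. Stack: [30]
LOAD_CONST → push 4. Stack: [30, 4]
BINARY_OP + → 30 + 4 = 34. Stack: [34]
STORE_FAST v → v=34. Stack: []
LOAD_FAST_LOAD_FAST v,v → push 34,34. Stack: [34, 34]
BINARY_OP ^ → 34 ^ 34 = 0. Stack: [0]
LOAD_CONST → push 12. Stack: [0, 12]
LOAD_FAST v → push 34. Stack: [0, 12, 34]
BINARY_OP + → 12 + 34 = 46. Stack: [0, 46]
BINARY_OP + → 0 + 46 = 46. Stack: [46]
STORE_FAST y → y=46. Stack: []
LOAD_CONST → push 0. Stack: [0]
STORE_FAST i → i=0. Stack: []
LOAD_FAST i → push 0. Stack: [0]
LOAD_CONST → push 2. Stack: [0, 2]
COMPARE_OP bool(<) → 0 vs 2 = True. Stack: [True]
POP_JUMP_IF_FALSE → pop True; no jump. Stack: []
LOAD_FAST_LOAD_FAST v,v → push 34,34. Stack: [34, 34]
BINARY_OP + → 34 + 34 = 68. Stack: [68]
STORE_FAST v → v=68. Stack: []
LOAD_FAST_LOAD_FAST v,v → push 68,68. Stack: [68, 68]
BINARY_OP ^ → 68 ^ 68 = 0. Stack: [0]
STORE_FAST v → v=0. Stack: []
LOAD_FAST i → push 0. Stack: [0]
LOAD_CONST → push 1. Stack: [0, 1]
BINARY_OP + → 0 + 1 = 1. Stack: [1]
STORE_FAST i → i=1. Stack: []
LOAD_FAST i → push 1. Stack: [1]
LOAD_CONST → push 2. Stack: [1, 2]
COMPARE_OP bool(<) → 1 vs 2 = True. Stack: [True]
POP_JUMP_IF_FALSE → pop True; no jump. Stack: []
LOAD_FAST_LOAD_FAST v,v → push 0,0. Stack: [0, 0]
BINARY_OP + → 0 + 0 = 0. Stack: [0]
STORE_FAST v → v=0. Stack: []
LOAD_FAST_LOAD_FAST v,v → push 0,0. Stack: [0, 0]
BINARY_OP ^ → 0 ^ 0 = 0. Stack: [0]
STORE_FAST v → v=0. Stack: []
LOAD_FAST i → push 1. Stack: [1]
LOAD_CONST → push 1. Stack: [1, 1]
BINARY_OP + → 1 + 1 = 2. Stack: [2]
STORE_FAST i → i=2. Stack: []
LOAD_FAST i → push 2. Stack: [2]
LOAD_CONST → push 2. Stack: [2, 2]
COMPARE_OP bool(<) → 2 vs 2 = False. Stack: [False]
POP_JUMP_IF_FALSE → pop False; jump. Stack: []
LOAD_FAST v → push 0. Stack: [0]
RETURN_VALUE → return 0.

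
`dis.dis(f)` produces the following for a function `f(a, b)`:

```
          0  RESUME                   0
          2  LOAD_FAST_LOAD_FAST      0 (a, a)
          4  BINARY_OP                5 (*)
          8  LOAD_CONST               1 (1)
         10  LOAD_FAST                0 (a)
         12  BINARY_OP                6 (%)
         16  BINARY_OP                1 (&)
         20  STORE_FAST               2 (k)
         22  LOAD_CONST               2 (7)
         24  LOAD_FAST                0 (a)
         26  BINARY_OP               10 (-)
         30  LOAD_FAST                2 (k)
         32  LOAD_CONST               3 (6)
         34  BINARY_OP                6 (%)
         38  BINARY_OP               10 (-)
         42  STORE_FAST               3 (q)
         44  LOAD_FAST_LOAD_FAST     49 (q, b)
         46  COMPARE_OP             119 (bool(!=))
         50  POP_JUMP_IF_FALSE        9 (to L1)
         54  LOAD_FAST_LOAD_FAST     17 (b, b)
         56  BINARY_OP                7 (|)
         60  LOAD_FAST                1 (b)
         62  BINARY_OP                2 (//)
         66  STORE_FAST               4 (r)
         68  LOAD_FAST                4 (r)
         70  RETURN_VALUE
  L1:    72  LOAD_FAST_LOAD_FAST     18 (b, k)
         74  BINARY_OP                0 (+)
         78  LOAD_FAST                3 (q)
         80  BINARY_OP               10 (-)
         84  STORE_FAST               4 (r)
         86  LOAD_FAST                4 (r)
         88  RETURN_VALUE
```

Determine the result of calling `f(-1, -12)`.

LOAD_FAST_LOAD_FAST a,a → push -1,-1. Stack: [-1, -1]
BINARY_OP * → -1 * -1 = 1. Stack: [1]
LOAD_CONST → push 1. Stack: [1, 1]
LOAD_FAST a → push -1. Stack: [1, 1, -1]
BINARY_OP % → 1 % -1 = 0. Stack: [1, 0]
BINARY_OP & → 1 & 0 = 0. Stack: [0]
STORE_FAST k → k=0. Stack: []
LOAD_CONST → push 7. Stack: [7]
LOAD_FAST a → push -1. Stack: [7, -1]
BINARY_OP - → 7 - -1 = 8. Stack: [8]
LOAD_FAST k → push 0. Stack: [8, 0]
LOAD_CONST → push 6. Stack: [8, 0, 6]
BINARY_OP % → 0 % 6 = 0. Stack: [8, 0]
BINARY_OP - → 8 - 0 = 8. Stack: [8]
STORE_FAST q → q=8. Stack: []
LOAD_FAST_LOAD_FAST q,b → push 8,-12. Stack: [8, -12]
COMPARE_OP bool(!=) → 8 vs -12 = True. Stack: [True]
POP_JUMP_IF_FALSE → pop True; no jump. Stack: []
LOAD_FAST_LOAD_FAST b,b → push -12,-12. Stack: [-12, -12]
BINARY_OP | → -12 | -12 = -12. Stack: [-12]
LOAD_FAST b → push -12. Stack: [-12, -12]
BINARY_OP // → -12 // -12 = 1. Stack: [1]
STORE_FAST r → r=1. Stack: []
LOAD_FAST r → push 1. Stack: [1]
RETURN_VALUE → return 1.

1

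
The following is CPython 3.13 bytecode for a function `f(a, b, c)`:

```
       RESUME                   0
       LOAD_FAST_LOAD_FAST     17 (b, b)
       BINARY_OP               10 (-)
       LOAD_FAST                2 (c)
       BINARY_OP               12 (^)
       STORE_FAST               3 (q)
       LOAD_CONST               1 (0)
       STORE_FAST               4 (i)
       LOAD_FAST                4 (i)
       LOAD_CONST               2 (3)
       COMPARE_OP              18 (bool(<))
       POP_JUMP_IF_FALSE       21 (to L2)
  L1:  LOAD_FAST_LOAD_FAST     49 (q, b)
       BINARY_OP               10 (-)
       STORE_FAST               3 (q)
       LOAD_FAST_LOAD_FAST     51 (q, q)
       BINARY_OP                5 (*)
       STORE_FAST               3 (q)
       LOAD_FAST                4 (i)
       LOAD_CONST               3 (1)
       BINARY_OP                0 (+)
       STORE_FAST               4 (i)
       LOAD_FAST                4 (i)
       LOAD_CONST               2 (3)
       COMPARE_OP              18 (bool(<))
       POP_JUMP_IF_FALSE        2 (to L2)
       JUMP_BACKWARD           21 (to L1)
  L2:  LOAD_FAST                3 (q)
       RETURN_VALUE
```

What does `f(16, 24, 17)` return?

361201

LOAD_FAST_LOAD_FAST b,b → push 24,24. Stack: [24, 24]
BINARY_OP - → 24 - 24 = 0. Stack: [0]
LOAD_FAST c → push 17. Stack: [0, 17]
BINARY_OP ^ → 0 ^ 17 = 17. Stack: [17]
STORE_FAST q → q=17. Stack: []
LOAD_CONST → push 0. Stack: [0]
STORE_FAST i → i=0. Stack: []
LOAD_FAST i → push 0. Stack: [0]
LOAD_CONST → push 3. Stack: [0, 3]
COMPARE_OP bool(<) → 0 vs 3 = True. Stack: [True]
POP_JUMP_IF_FALSE → pop True; no jump. Stack: []
LOAD_FAST_LOAD_FAST q,b → push 17,24. Stack: [17, 24]
BINARY_OP - → 17 - 24 = -7. Stack: [-7]
STORE_FAST q → q=-7. Stack: []
LOAD_FAST_LOAD_FAST q,q → push -7,-7. Stack: [-7, -7]
BINARY_OP * → -7 * -7 = 49. Stack: [49]
STORE_FAST q → q=49. Stack: []
LOAD_FAST i → push 0. Stack: [0]
LOAD_CONST → push 1. Stack: [0, 1]
BINARY_OP + → 0 + 1 = 1. Stack: [1]
STORE_FAST i → i=1. Stack: []
LOAD_FAST i → push 1. Stack: [1]
LOAD_CONST → push 3. Stack: [1, 3]
COMPARE_OP bool(<) → 1 vs 3 = True. Stack: [True]
POP_JUMP_IF_FALSE → pop True; no jump. Stack: []
LOAD_FAST_LOAD_FAST q,b → push 49,24. Stack: [49, 24]
BINARY_OP - → 49 - 24 = 25. Stack: [25]
STORE_FAST q → q=25. Stack: []
LOAD_FAST_LOAD_FAST q,q → push 25,25. Stack: [25, 25]
BINARY_OP * → 25 * 25 = 625. Stack: [625]
STORE_FAST q → q=625. Stack: []
LOAD_FAST i → push 1. Stack: [1]
LOAD_CONST → push 1. Stack: [1, 1]
BINARY_OP + → 1 + 1 = 2. Stack: [2]
STORE_FAST i → i=2. Stack: []
LOAD_FAST i → push 2. Stack: [2]
LOAD_CONST → push 3. Stack: [2, 3]
COMPARE_OP bool(<) → 2 vs 3 = True. Stack: [True]
POP_JUMP_IF_FALSE → pop True; no jump. Stack: []
LOAD_FAST_LOAD_FAST q,b → push 625,24. Stack: [625, 24]
BINARY_OP - → 625 - 24 = 601. Stack: [601]
STORE_FAST q → q=601. Stack: []
LOAD_FAST_LOAD_FAST q,q → push 601,601. Stack: [601, 601]
BINARY_OP * → 601 * 601 = 361201. Stack: [361201]
STORE_FAST q → q=361201. Stack: []
LOAD_FAST i → push 2. Stack: [2]
LOAD_CONST → push 1. Stack: [2, 1]
BINARY_OP + → 2 + 1 = 3. Stack: [3]
STORE_FAST i → i=3. Stack: []
LOAD_FAST i → push 3. Stack: [3]
LOAD_CONST → push 3. Stack: [3, 3]
COMPARE_OP bool(<) → 3 vs 3 = False. Stack: [False]
POP_JUMP_IF_FALSE → pop False; jump. Stack: []
LOAD_FAST q → push 361201. Stack: [361201]
RETURN_VALUE → return 361201.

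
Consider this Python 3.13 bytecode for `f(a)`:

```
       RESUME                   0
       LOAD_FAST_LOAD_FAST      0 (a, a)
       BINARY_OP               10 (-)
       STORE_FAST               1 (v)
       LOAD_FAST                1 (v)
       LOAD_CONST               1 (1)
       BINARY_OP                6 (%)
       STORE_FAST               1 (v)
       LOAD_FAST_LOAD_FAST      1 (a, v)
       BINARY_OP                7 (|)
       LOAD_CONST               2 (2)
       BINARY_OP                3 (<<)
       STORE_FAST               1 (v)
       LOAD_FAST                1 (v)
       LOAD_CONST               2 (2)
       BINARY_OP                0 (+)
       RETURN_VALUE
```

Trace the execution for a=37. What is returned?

150

LOAD_FAST_LOAD_FAST a,a → push 37,37. Stack: [37, 37]
BINARY_OP - → 37 - 37 = 0. Stack: [0]
STORE_FAST v → v=0. Stack: []
LOAD_FAST v → push 0. Stack: [0]
LOAD_CONST → push 1. Stack: [0, 1]
BINARY_OP % → 0 % 1 = 0. Stack: [0]
STORE_FAST v → v=0. Stack: []
LOAD_FAST_LOAD_FAST a,v → push 37,0. Stack: [37, 0]
BINARY_OP | → 37 | 0 = 37. Stack: [37]
LOAD_CONST → push 2. Stack: [37, 2]
BINARY_OP << → 37 << 2 = 148. Stack: [148]
STORE_FAST v → v=148. Stack: []
LOAD_FAST v → push 148. Stack: [148]
LOAD_CONST → push 2. Stack: [148, 2]
BINARY_OP + → 148 + 2 = 150. Stack: [150]
RETURN_VALUE → return 150.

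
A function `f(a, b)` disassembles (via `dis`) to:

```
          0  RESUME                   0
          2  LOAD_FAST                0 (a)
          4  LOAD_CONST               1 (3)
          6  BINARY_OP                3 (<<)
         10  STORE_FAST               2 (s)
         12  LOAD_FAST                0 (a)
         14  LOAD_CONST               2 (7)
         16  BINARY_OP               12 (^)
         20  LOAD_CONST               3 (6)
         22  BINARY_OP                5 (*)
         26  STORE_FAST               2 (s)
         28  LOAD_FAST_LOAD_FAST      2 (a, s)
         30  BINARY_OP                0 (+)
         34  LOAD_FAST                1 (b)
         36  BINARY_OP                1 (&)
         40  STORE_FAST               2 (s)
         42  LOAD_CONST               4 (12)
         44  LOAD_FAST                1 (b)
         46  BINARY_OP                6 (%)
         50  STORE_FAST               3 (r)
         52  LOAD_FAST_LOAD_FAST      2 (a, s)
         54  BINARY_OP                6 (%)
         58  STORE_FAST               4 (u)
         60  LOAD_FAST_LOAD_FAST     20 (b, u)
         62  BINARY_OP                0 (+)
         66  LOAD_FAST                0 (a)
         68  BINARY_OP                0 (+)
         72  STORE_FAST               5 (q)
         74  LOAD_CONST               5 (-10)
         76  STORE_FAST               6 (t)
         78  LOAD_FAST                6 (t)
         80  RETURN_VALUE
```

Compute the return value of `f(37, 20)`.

-10

LOAD_FAST a → push 37. Stack: [37]
LOAD_CONST → push 3. Stack: [37, 3]
BINARY_OP << → 37 << 3 = 296. Stack: [296]
STORE_FAST s → s=296. Stack: []
LOAD_FAST a → push 37. Stack: [37]
LOAD_CONST → push 7. Stack: [37, 7]
BINARY_OP ^ → 37 ^ 7 = 34. Stack: [34]
LOAD_CONST → push 6. Stack: [34, 6]
BINARY_OP * → 34 * 6 = 204. Stack: [204]
STORE_FAST s → s=204. Stack: []
LOAD_FAST_LOAD_FAST a,s → push 37,204. Stack: [37, 204]
BINARY_OP + → 37 + 204 = 241. Stack: [241]
LOAD_FAST b → push 20. Stack: [241, 20]
BINARY_OP & → 241 & 20 = 16. Stack: [16]
STORE_FAST s → s=16. Stack: []
LOAD_CONST → push 12. Stack: [12]
LOAD_FAST b → push 20. Stack: [12, 20]
BINARY_OP % → 12 % 20 = 12. Stack: [12]
STORE_FAST r → r=12. Stack: []
LOAD_FAST_LOAD_FAST a,s → push 37,16. Stack: [37, 16]
BINARY_OP % → 37 % 16 = 5. Stack: [5]
STORE_FAST u → u=5. Stack: []
LOAD_FAST_LOAD_FAST b,u → push 20,5. Stack: [20, 5]
BINARY_OP + → 20 + 5 = 25. Stack: [25]
LOAD_FAST a → push 37. Stack: [25, 37]
BINARY_OP + → 25 + 37 = 62. Stack: [62]
STORE_FAST q → q=62. Stack: []
LOAD_CONST → push -10. Stack: [-10]
STORE_FAST t → t=-10. Stack: []
LOAD_FAST t → push -10. Stack: [-10]
RETURN_VALUE → return -10.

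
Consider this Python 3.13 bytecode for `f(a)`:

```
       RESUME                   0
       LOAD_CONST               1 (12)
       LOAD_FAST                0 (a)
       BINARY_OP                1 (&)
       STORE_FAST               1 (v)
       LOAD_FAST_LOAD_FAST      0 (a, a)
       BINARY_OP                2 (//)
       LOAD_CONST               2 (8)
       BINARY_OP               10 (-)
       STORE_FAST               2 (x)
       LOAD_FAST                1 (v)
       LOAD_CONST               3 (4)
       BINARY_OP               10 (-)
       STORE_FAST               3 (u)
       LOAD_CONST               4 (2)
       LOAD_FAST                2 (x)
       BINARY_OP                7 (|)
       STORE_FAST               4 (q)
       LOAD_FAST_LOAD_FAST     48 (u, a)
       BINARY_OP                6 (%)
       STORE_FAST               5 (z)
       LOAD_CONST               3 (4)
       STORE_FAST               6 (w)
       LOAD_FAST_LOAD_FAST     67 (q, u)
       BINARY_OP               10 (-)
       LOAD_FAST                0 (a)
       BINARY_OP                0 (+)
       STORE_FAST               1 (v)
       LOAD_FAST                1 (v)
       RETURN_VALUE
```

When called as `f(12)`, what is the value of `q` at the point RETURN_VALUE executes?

LOAD_CONST → push 12. Stack: [12]
LOAD_FAST a → push 12. Stack: [12, 12]
BINARY_OP & → 12 & 12 = 12. Stack: [12]
STORE_FAST v → v=12. Stack: []
LOAD_FAST_LOAD_FAST a,a → push 12,12. Stack: [12, 12]
BINARY_OP // → 12 // 12 = 1. Stack: [1]
LOAD_CONST → push 8. Stack: [1, 8]
BINARY_OP - → 1 - 8 = -7. Stack: [-7]
STORE_FAST x → x=-7. Stack: []
LOAD_FAST v → push 12. Stack: [12]
LOAD_CONST → push 4. Stack: [12, 4]
BINARY_OP - → 12 - 4 = 8. Stack: [8]
STORE_FAST u → u=8. Stack: []
LOAD_CONST → push 2. Stack: [2]
LOAD_FAST x → push -7. Stack: [2, -7]
BINARY_OP | → 2 | -7 = -5. Stack: [-5]
STORE_FAST q → q=-5. Stack: []
LOAD_FAST_LOAD_FAST u,a → push 8,12. Stack: [8, 12]
BINARY_OP % → 8 % 12 = 8. Stack: [8]
STORE_FAST z → z=8. Stack: []
LOAD_CONST → push 4. Stack: [4]
STORE_FAST w → w=4. Stack: []
LOAD_FAST_LOAD_FAST q,u → push -5,8. Stack: [-5, 8]
BINARY_OP - → -5 - 8 = -13. Stack: [-13]
LOAD_FAST a → push 12. Stack: [-13, 12]
BINARY_OP + → -13 + 12 = -1. Stack: [-1]
STORE_FAST v → v=-1. Stack: []
LOAD_FAST v → push -1. Stack: [-1]
RETURN_VALUE → return -1.

-5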